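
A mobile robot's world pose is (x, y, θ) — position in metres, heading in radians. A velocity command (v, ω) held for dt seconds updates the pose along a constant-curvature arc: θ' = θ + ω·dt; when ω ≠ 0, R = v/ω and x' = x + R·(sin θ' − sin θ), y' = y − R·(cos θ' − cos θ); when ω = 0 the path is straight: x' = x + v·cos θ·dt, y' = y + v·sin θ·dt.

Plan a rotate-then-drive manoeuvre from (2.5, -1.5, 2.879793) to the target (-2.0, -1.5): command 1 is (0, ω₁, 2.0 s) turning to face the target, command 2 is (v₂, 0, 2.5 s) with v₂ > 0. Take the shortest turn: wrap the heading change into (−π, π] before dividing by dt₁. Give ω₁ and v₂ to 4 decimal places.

heading to target = atan2(-1.5−-1.5, -2−2.5) = 3.1416
Δθ = wrap(3.1416 − 2.8798) = 0.2618; ω₁ = Δθ/dt₁ = 0.1309
distance = √((-2−2.5)² + (-1.5−-1.5)²) = 4.5000; v₂ = distance/dt₂ = 1.8000

ω₁ = 0.1309, v₂ = 1.8000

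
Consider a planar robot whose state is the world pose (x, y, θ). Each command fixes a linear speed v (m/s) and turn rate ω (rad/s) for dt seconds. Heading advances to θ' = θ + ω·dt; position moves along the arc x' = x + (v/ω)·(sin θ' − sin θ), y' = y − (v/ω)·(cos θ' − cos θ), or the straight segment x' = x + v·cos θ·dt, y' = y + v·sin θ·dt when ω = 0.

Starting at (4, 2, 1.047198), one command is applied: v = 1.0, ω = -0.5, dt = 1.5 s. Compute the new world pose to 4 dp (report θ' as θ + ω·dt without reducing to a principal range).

θ' = 1.0472 + -0.5·1.5 = 0.2972
R = v/ω = 1.0/-0.5 = -2.0000
x' = 4 + -2.0000·(sin 0.2972 − sin 1.0472) = 5.1464
y' = 2 − -2.0000·(cos 0.2972 − cos 1.0472) = 2.9123

(5.1464, 2.9123, 0.2972)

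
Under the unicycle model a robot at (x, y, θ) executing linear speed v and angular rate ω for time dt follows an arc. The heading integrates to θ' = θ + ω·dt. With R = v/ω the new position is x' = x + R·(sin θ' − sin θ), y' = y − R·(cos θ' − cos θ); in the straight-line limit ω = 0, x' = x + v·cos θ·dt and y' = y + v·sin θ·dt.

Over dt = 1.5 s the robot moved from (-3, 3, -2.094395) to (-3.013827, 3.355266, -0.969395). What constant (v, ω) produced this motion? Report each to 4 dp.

Δθ = -0.969395 − -2.094395 = 1.125000
ω = Δθ/dt = 1.125000/1.5 = 0.7500
R = −Δy/(cos θ' − cos θ) = -0.3333
v = R·ω = -0.3333·0.7500 = -0.2500

v = -0.2500, ω = 0.7500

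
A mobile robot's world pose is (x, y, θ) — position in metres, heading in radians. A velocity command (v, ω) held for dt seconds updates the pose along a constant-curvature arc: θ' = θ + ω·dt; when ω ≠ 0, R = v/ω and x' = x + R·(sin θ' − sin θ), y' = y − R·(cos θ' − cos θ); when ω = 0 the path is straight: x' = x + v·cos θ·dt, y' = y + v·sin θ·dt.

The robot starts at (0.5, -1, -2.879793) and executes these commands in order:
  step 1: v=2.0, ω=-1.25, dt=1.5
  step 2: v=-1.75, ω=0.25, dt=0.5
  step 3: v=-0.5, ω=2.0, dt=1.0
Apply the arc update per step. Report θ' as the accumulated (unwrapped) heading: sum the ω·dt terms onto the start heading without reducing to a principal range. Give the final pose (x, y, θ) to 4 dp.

(-1.1235, -0.4583, -2.6298)

step 1: θ'=-4.7548 (R=-1.6000) → pose (-1.5127, 0.6133, -4.7548)
step 2: θ'=-4.6298 (R=-7.0000) → pose (-1.4951, -0.2609, -4.6298)
step 3: θ'=-2.6298 (R=-0.2500) → pose (-1.1235, -0.4583, -2.6298)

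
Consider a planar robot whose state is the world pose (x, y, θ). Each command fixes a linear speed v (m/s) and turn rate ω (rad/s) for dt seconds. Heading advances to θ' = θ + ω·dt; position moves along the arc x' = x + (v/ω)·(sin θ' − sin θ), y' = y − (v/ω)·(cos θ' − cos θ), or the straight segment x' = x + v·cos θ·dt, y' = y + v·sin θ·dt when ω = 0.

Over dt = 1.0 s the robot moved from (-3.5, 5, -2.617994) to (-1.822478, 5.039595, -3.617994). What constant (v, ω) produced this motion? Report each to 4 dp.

Δθ = -3.617994 − -2.617994 = -1.000000
ω = Δθ/dt = -1.000000/1.0 = -1.0000
R = Δx/(sin θ' − sin θ) = 1.7500
v = R·ω = 1.7500·-1.0000 = -1.7500

v = -1.7500, ω = -1.0000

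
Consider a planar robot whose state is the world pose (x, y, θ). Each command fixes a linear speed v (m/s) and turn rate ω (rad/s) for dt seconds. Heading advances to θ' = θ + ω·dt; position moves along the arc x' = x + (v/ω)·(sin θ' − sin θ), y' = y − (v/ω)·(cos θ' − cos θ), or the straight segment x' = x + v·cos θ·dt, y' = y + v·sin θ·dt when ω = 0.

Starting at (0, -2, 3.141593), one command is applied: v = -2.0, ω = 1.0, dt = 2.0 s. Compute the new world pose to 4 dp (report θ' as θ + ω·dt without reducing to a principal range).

(1.8186, 0.8323, 5.1416)

θ' = 3.1416 + 1.0·2.0 = 5.1416
R = v/ω = -2.0/1.0 = -2.0000
x' = 0 + -2.0000·(sin 5.1416 − sin 3.1416) = 1.8186
y' = -2 − -2.0000·(cos 5.1416 − cos 3.1416) = 0.8323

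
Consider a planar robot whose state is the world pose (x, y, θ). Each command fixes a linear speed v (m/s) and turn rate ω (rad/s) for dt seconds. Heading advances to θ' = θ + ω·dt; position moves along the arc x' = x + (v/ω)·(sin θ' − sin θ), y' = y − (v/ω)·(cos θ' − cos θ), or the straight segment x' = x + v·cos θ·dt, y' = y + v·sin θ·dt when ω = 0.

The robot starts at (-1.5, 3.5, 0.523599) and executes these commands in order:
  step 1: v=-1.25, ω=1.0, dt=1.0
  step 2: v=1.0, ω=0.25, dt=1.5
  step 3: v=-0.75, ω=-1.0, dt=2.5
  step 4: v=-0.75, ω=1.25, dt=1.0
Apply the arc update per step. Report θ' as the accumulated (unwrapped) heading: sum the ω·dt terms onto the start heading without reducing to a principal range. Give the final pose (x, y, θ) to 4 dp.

(-4.1685, 3.0766, 0.6486)

step 1: θ'=1.5236 (R=-1.2500) → pose (-2.1236, 2.4764, 1.5236)
step 2: θ'=1.8986 (R=4.0000) → pose (-2.3321, 3.9530, 1.8986)
step 3: θ'=-0.6014 (R=0.7500) → pose (-3.4666, 3.0931, -0.6014)
step 4: θ'=0.6486 (R=-0.6000) → pose (-4.1685, 3.0766, 0.6486)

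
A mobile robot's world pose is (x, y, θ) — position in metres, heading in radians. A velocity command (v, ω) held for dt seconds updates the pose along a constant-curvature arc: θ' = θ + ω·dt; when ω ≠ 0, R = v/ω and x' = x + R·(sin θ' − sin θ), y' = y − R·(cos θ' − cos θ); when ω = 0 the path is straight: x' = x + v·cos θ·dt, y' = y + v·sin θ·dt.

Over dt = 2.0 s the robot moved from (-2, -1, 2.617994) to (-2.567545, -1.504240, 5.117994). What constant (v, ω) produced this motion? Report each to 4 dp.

Δθ = 5.117994 − 2.617994 = 2.500000
ω = Δθ/dt = 2.500000/2.0 = 1.2500
R = Δx/(sin θ' − sin θ) = 0.4000
v = R·ω = 0.4000·1.2500 = 0.5000

v = 0.5000, ω = 1.2500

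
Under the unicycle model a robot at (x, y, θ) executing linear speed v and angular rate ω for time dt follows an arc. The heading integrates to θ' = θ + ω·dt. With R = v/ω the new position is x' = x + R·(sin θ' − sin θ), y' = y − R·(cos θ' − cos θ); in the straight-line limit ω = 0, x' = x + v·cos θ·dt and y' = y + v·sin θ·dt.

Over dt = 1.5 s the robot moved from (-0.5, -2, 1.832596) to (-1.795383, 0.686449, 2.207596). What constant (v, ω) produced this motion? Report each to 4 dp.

Δθ = 2.207596 − 1.832596 = 0.375000
ω = Δθ/dt = 0.375000/1.5 = 0.2500
R = −Δy/(cos θ' − cos θ) = 8.0000
v = R·ω = 8.0000·0.2500 = 2.0000

v = 2.0000, ω = 0.2500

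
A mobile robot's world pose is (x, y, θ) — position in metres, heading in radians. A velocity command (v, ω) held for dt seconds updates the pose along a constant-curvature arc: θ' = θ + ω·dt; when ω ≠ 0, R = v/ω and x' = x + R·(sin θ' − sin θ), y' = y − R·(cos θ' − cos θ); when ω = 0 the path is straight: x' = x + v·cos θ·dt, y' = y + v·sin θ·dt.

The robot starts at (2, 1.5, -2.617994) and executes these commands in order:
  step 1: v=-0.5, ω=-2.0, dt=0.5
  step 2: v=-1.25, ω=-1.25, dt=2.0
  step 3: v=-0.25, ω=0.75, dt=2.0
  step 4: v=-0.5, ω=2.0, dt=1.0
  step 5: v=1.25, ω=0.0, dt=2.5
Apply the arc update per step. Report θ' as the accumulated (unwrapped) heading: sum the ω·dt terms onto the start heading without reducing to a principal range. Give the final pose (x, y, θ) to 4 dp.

step 1: θ'=-3.6180 (R=0.2500) → pose (2.2396, 1.5057, -3.6180)
step 2: θ'=-6.1180 (R=1.0000) → pose (1.9455, -0.3694, -6.1180)
step 3: θ'=-4.6180 (R=-0.3333) → pose (1.6685, -0.7296, -4.6180)
step 4: θ'=-2.6180 (R=-0.2500) → pose (2.0424, -0.9225, -2.6180)
step 5: θ'=-2.6180 (straight) → pose (-0.6640, -2.4850, -2.6180)

(-0.6640, -2.4850, -2.6180)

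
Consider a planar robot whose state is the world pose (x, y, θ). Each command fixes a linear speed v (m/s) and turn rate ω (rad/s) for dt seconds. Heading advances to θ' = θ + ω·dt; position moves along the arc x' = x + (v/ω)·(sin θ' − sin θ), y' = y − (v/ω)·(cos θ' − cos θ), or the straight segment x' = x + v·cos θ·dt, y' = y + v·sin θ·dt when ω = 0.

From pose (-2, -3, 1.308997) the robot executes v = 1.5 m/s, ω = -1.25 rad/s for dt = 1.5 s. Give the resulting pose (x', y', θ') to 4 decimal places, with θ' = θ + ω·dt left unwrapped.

(-0.1974, -2.2977, -0.5660)

θ' = 1.3090 + -1.25·1.5 = -0.5660
R = v/ω = 1.5/-1.25 = -1.2000
x' = -2 + -1.2000·(sin -0.5660 − sin 1.3090) = -0.1974
y' = -3 − -1.2000·(cos -0.5660 − cos 1.3090) = -2.2977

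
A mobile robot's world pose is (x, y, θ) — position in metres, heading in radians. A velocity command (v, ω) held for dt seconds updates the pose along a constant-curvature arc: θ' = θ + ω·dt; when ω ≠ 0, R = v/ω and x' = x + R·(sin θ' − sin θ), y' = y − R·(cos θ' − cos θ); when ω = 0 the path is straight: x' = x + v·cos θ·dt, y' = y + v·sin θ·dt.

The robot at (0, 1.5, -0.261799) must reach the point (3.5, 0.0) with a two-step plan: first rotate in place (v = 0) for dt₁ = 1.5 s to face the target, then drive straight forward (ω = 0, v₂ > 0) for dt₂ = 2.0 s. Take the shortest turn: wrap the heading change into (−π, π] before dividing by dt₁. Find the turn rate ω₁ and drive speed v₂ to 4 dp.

ω₁ = -0.0954, v₂ = 1.9039

heading to target = atan2(0−1.5, 3.5−0) = -0.4049
Δθ = wrap(-0.4049 − -0.2618) = -0.1431; ω₁ = Δθ/dt₁ = -0.0954
distance = √((3.5−0)² + (0−1.5)²) = 3.8079; v₂ = distance/dt₂ = 1.9039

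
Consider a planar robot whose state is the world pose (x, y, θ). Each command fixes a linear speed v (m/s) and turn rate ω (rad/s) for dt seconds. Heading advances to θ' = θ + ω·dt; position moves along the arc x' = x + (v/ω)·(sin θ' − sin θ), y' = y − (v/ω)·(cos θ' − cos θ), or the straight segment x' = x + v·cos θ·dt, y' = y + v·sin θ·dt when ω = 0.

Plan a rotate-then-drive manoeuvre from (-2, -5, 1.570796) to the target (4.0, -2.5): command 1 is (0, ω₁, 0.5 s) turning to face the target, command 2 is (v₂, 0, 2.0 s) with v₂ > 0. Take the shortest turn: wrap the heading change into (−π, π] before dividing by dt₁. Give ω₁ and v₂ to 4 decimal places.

ω₁ = -2.3520, v₂ = 3.2500

heading to target = atan2(-2.5−-5, 4−-2) = 0.3948
Δθ = wrap(0.3948 − 1.5708) = -1.1760; ω₁ = Δθ/dt₁ = -2.3520
distance = √((4−-2)² + (-2.5−-5)²) = 6.5000; v₂ = distance/dt₂ = 3.2500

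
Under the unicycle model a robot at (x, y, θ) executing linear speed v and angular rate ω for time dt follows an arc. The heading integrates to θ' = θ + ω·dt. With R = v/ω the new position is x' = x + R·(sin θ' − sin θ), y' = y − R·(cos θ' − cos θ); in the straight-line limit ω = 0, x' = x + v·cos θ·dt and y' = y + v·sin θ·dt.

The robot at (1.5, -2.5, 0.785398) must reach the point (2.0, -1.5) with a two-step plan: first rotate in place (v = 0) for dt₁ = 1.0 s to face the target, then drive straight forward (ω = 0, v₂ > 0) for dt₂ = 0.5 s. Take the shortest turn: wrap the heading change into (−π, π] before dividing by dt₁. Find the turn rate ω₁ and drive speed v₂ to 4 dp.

ω₁ = 0.3218, v₂ = 2.2361

heading to target = atan2(-1.5−-2.5, 2−1.5) = 1.1071
Δθ = wrap(1.1071 − 0.7854) = 0.3218; ω₁ = Δθ/dt₁ = 0.3218
distance = √((2−1.5)² + (-1.5−-2.5)²) = 1.1180; v₂ = distance/dt₂ = 2.2361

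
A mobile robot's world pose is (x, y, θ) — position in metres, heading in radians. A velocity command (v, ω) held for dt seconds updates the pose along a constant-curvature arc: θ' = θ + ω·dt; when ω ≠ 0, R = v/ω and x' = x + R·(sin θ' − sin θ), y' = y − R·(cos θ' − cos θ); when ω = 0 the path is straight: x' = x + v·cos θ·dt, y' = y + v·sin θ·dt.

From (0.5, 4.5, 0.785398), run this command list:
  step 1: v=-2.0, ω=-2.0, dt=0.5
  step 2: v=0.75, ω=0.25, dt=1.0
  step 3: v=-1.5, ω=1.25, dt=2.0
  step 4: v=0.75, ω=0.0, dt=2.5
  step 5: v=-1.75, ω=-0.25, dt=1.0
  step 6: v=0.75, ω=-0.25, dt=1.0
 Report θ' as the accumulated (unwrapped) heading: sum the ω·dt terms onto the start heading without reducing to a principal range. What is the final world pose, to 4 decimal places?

step 1: θ'=-0.2146 (R=1.0000) → pose (-0.4201, 4.2300, -0.2146)
step 2: θ'=0.0354 (R=3.0000) → pose (0.3250, 4.1631, 0.0354)
step 3: θ'=2.5354 (R=-1.2000) → pose (-0.3162, 1.9777, 2.5354)
step 4: θ'=2.5354 (straight) → pose (-1.8572, 3.0459, 2.5354)
step 5: θ'=2.2854 (R=7.0000) → pose (-0.5579, 1.8804, 2.2854)
step 6: θ'=2.0354 (R=-3.0000) → pose (-0.9738, 2.5022, 2.0354)

(-0.9738, 2.5022, 2.0354)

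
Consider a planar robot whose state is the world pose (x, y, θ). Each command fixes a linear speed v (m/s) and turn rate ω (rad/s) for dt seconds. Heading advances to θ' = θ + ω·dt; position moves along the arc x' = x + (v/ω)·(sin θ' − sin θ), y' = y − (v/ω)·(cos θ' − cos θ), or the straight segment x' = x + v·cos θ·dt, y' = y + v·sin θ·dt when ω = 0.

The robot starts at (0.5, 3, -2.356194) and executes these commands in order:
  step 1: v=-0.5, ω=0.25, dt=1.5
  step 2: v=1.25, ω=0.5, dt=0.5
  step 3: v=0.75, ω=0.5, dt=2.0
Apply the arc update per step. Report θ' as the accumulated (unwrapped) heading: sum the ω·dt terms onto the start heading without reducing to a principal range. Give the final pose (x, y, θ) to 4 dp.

(1.2233, 1.6620, -0.7312)

step 1: θ'=-1.9812 (R=-2.0000) → pose (0.9197, 3.6163, -1.9812)
step 2: θ'=-1.7312 (R=2.5000) → pose (0.7442, 3.0181, -1.7312)
step 3: θ'=-0.7312 (R=1.5000) → pose (1.2233, 1.6620, -0.7312)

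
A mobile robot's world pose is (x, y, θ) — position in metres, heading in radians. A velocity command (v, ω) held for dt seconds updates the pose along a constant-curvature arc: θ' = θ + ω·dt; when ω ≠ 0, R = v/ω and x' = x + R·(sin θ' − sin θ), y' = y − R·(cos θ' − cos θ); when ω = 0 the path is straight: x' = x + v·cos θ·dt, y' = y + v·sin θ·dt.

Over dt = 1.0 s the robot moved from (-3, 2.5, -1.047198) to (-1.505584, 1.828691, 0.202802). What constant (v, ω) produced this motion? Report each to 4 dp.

v = 1.7500, ω = 1.2500

Δθ = 0.202802 − -1.047198 = 1.250000
ω = Δθ/dt = 1.250000/1.0 = 1.2500
R = Δx/(sin θ' − sin θ) = 1.4000
v = R·ω = 1.4000·1.2500 = 1.7500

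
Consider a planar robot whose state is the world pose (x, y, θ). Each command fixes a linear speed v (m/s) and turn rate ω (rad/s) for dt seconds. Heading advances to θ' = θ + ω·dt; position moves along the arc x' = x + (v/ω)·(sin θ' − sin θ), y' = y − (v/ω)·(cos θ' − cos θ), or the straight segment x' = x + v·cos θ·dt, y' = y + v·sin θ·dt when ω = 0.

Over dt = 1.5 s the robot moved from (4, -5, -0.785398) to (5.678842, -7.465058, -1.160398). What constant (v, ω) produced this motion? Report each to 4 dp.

Δθ = -1.160398 − -0.785398 = -0.375000
ω = Δθ/dt = -0.375000/1.5 = -0.2500
R = −Δy/(cos θ' − cos θ) = -8.0000
v = R·ω = -8.0000·-0.2500 = 2.0000

v = 2.0000, ω = -0.2500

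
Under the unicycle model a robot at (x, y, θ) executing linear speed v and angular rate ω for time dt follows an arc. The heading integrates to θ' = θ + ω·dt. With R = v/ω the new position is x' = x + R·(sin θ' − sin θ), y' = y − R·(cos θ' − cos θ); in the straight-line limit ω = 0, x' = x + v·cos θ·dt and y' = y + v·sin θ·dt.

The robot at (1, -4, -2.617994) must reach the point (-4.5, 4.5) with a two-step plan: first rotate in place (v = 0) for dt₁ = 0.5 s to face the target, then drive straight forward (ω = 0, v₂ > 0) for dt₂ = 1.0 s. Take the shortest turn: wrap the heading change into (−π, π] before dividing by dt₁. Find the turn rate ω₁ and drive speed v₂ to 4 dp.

ω₁ = -3.0402, v₂ = 10.1242

heading to target = atan2(4.5−-4, -4.5−1) = 2.1451
Δθ = wrap(2.1451 − -2.6180) = -1.5201; ω₁ = Δθ/dt₁ = -3.0402
distance = √((-4.5−1)² + (4.5−-4)²) = 10.1242; v₂ = distance/dt₂ = 10.1242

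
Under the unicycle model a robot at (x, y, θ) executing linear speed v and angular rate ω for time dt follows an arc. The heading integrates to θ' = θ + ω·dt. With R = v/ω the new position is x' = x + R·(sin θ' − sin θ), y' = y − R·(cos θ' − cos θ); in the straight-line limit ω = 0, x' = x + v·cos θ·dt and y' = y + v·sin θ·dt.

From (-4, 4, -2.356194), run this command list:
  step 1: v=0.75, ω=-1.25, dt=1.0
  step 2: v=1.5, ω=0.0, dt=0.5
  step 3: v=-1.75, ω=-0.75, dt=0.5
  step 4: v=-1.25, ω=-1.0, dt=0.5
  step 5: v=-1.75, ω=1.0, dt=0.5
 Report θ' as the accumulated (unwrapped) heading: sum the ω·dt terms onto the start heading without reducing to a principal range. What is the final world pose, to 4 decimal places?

step 1: θ'=-3.6062 (R=-0.6000) → pose (-4.6931, 3.8879, -3.6062)
step 2: θ'=-3.6062 (straight) → pose (-5.3636, 4.2239, -3.6062)
step 3: θ'=-3.9812 (R=2.3333) → pose (-4.6722, 3.6960, -3.9812)
step 4: θ'=-4.4812 (R=1.2500) → pose (-4.3859, 3.1477, -4.4812)
step 5: θ'=-3.9812 (R=-1.7500) → pose (-3.9852, 2.3802, -3.9812)

(-3.9852, 2.3802, -3.9812)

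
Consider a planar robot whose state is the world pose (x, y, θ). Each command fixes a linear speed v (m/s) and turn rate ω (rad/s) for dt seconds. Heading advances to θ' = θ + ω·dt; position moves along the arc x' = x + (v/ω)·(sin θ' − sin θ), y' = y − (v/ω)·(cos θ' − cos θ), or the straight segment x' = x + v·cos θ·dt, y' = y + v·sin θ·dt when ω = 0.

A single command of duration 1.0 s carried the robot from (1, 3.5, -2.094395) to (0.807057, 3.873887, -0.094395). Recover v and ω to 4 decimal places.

Δθ = -0.094395 − -2.094395 = 2.000000
ω = Δθ/dt = 2.000000/1.0 = 2.0000
R = −Δy/(cos θ' − cos θ) = -0.2500
v = R·ω = -0.2500·2.0000 = -0.5000

v = -0.5000, ω = 2.0000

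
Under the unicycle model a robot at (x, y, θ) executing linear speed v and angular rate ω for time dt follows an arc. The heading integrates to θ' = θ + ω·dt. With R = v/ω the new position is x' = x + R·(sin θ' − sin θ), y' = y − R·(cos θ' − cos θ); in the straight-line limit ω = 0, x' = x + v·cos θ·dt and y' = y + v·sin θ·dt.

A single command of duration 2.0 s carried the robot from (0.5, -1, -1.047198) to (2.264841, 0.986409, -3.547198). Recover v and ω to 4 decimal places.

Δθ = -3.547198 − -1.047198 = -2.500000
ω = Δθ/dt = -2.500000/2.0 = -1.2500
R = −Δy/(cos θ' − cos θ) = 1.4000
v = R·ω = 1.4000·-1.2500 = -1.7500

v = -1.7500, ω = -1.2500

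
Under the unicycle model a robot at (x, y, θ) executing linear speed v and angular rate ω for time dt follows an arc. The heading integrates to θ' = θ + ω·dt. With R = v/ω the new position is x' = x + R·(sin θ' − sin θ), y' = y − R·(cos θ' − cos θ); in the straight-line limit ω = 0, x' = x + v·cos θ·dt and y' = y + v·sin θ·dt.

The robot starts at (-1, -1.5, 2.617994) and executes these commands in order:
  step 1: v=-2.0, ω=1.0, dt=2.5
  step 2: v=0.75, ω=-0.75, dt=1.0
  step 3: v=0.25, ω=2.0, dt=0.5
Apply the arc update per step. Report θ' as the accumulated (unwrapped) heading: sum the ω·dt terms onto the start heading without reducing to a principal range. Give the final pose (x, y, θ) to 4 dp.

(1.8787, 0.1706, 5.3680)

step 1: θ'=5.1180 (R=-2.0000) → pose (1.8377, 1.0212, 5.1180)
step 2: θ'=4.3680 (R=-1.0000) → pose (1.8601, 0.2890, 4.3680)
step 3: θ'=5.3680 (R=0.1250) → pose (1.8787, 0.1706, 5.3680)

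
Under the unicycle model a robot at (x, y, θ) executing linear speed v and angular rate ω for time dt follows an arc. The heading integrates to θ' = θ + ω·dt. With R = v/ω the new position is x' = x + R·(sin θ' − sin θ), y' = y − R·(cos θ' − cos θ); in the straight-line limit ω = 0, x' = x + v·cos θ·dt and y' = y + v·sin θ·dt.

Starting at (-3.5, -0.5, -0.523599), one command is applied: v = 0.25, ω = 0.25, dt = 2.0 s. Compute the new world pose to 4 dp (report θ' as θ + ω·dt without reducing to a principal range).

θ' = -0.5236 + 0.25·2.0 = -0.0236
R = v/ω = 0.25/0.25 = 1.0000
x' = -3.5 + 1.0000·(sin -0.0236 − sin -0.5236) = -3.0236
y' = -0.5 − 1.0000·(cos -0.0236 − cos -0.5236) = -0.6337

(-3.0236, -0.6337, -0.0236)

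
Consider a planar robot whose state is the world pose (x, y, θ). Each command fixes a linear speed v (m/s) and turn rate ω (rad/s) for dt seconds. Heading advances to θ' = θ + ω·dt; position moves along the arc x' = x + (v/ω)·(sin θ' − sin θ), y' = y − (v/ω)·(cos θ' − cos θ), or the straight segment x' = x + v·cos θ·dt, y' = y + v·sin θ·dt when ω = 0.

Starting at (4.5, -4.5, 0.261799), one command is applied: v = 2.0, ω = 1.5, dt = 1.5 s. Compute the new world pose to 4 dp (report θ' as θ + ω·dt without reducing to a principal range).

θ' = 0.2618 + 1.5·1.5 = 2.5118
R = v/ω = 2.0/1.5 = 1.3333
x' = 4.5 + 1.3333·(sin 2.5118 − sin 0.2618) = 4.9402
y' = -4.5 − 1.3333·(cos 2.5118 − cos 0.2618) = -2.1346

(4.9402, -2.1346, 2.5118)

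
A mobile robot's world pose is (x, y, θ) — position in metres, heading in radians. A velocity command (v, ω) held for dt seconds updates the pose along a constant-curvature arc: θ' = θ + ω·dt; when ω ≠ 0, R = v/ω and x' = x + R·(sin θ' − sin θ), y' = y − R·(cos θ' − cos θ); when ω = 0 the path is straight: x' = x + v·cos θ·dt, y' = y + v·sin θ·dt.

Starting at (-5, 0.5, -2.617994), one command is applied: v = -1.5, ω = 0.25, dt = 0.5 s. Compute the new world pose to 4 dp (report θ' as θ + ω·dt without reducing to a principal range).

θ' = -2.6180 + 0.25·0.5 = -2.4930
R = v/ω = -1.5/0.25 = -6.0000
x' = -5 + -6.0000·(sin -2.4930 − sin -2.6180) = -4.3756
y' = 0.5 − -6.0000·(cos -2.4930 − cos -2.6180) = 0.9146

(-4.3756, 0.9146, -2.4930)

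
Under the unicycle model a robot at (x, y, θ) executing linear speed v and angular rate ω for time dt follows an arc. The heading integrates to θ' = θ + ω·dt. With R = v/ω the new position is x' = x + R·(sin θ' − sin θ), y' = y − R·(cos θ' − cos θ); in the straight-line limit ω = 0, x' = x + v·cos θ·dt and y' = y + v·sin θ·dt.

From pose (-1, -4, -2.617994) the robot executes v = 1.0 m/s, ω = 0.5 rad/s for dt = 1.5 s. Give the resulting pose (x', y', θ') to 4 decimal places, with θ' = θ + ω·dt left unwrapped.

(-1.9123, -5.1464, -1.8680)

θ' = -2.6180 + 0.5·1.5 = -1.8680
R = v/ω = 1.0/0.5 = 2.0000
x' = -1 + 2.0000·(sin -1.8680 − sin -2.6180) = -1.9123
y' = -4 − 2.0000·(cos -1.8680 − cos -2.6180) = -5.1464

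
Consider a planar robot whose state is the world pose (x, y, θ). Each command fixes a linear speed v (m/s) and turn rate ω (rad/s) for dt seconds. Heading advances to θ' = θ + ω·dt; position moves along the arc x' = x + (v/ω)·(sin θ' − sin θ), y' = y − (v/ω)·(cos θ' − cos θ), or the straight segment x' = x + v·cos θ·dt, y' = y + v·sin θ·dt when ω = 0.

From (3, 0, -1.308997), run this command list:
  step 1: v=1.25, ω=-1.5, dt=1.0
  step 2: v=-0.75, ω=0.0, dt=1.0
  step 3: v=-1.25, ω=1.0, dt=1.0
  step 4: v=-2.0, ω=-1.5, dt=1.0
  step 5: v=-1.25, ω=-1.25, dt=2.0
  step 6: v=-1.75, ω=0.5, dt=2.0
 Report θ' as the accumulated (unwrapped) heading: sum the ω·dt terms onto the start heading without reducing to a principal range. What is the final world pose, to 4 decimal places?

(3.9049, -3.5237, -4.8090)

step 1: θ'=-2.8090 (R=-0.8333) → pose (2.4671, -1.0033, -2.8090)
step 2: θ'=-2.8090 (straight) → pose (3.1760, -0.7585, -2.8090)
step 3: θ'=-1.8090 (R=-1.2500) → pose (3.9826, 0.1281, -1.8090)
step 4: θ'=-3.3090 (R=1.3333) → pose (5.5005, 1.1282, -3.3090)
step 5: θ'=-5.8090 (R=1.0000) → pose (5.7905, -0.7475, -5.8090)
step 6: θ'=-4.8090 (R=-3.5000) → pose (3.9049, -3.5237, -4.8090)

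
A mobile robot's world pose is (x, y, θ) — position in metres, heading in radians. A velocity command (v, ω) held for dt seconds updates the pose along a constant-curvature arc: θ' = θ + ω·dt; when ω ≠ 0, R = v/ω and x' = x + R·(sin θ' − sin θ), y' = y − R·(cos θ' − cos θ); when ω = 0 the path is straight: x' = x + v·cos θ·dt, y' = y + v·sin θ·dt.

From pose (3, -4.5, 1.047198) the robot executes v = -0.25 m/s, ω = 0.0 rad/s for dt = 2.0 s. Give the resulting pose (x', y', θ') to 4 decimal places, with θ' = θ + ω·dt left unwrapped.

θ' = 1.0472 + 0.0·2.0 = 1.0472
ω = 0 → straight: x' = 3 + -0.25·cos(1.0472)·2.0 = 2.7500
y' = -4.5 + -0.25·sin(1.0472)·2.0 = -4.9330

(2.7500, -4.9330, 1.0472)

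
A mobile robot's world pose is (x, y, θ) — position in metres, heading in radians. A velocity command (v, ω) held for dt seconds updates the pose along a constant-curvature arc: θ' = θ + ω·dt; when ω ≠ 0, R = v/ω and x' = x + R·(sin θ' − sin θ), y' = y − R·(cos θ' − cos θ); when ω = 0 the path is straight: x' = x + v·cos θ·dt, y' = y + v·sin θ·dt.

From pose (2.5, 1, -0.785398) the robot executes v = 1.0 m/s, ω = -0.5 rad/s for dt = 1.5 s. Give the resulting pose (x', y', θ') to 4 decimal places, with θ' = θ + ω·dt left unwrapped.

(3.0845, -0.3434, -1.5354)

θ' = -0.7854 + -0.5·1.5 = -1.5354
R = v/ω = 1.0/-0.5 = -2.0000
x' = 2.5 + -2.0000·(sin -1.5354 − sin -0.7854) = 3.0845
y' = 1 − -2.0000·(cos -1.5354 − cos -0.7854) = -0.3434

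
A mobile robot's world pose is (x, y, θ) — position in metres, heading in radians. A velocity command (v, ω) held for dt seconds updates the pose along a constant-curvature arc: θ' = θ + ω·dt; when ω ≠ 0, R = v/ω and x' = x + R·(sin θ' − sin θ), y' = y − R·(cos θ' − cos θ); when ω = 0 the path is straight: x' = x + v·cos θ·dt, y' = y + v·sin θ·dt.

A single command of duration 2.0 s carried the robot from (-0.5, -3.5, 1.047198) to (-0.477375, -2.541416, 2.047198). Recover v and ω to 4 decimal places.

Δθ = 2.047198 − 1.047198 = 1.000000
ω = Δθ/dt = 1.000000/2.0 = 0.5000
R = −Δy/(cos θ' − cos θ) = 1.0000
v = R·ω = 1.0000·0.5000 = 0.5000

v = 0.5000, ω = 0.5000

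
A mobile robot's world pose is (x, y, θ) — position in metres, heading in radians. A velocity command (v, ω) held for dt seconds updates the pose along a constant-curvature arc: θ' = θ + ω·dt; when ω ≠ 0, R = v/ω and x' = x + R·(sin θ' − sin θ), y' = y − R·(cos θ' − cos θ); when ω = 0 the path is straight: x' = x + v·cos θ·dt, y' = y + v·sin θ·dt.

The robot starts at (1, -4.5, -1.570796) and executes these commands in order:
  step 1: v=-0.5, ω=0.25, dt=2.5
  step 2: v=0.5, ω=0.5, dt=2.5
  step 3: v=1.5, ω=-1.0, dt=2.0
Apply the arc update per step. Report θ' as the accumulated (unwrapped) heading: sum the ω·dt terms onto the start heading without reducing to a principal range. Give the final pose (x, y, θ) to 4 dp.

(3.6700, -5.3169, -1.6958)

step 1: θ'=-0.9458 (R=-2.0000) → pose (0.6219, -3.3298, -0.9458)
step 2: θ'=0.3042 (R=1.0000) → pose (1.7324, -3.6988, 0.3042)
step 3: θ'=-1.6958 (R=-1.5000) → pose (3.6700, -5.3169, -1.6958)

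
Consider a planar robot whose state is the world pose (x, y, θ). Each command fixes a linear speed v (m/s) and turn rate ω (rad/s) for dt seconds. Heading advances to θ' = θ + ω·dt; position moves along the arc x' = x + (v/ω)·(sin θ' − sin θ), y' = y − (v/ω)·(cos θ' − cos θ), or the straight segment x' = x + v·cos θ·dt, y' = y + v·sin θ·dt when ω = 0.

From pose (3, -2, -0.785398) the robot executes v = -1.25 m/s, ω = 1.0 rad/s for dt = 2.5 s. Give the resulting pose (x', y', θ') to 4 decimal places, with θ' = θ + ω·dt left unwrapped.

θ' = -0.7854 + 1.0·2.5 = 1.7146
R = v/ω = -1.25/1.0 = -1.2500
x' = 3 + -1.2500·(sin 1.7146 − sin -0.7854) = 0.8790
y' = -2 − -1.2500·(cos 1.7146 − cos -0.7854) = -3.0630

(0.8790, -3.0630, 1.7146)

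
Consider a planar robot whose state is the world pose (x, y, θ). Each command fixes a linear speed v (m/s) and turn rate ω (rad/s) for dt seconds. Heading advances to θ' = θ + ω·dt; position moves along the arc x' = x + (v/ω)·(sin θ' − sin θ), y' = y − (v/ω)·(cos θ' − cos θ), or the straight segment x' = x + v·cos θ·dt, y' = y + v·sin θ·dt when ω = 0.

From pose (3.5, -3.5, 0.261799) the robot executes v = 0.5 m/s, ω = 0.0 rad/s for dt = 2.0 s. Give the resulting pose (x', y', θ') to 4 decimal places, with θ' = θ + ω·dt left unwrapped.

(4.4659, -3.2412, 0.2618)

θ' = 0.2618 + 0.0·2.0 = 0.2618
ω = 0 → straight: x' = 3.5 + 0.5·cos(0.2618)·2.0 = 4.4659
y' = -3.5 + 0.5·sin(0.2618)·2.0 = -3.2412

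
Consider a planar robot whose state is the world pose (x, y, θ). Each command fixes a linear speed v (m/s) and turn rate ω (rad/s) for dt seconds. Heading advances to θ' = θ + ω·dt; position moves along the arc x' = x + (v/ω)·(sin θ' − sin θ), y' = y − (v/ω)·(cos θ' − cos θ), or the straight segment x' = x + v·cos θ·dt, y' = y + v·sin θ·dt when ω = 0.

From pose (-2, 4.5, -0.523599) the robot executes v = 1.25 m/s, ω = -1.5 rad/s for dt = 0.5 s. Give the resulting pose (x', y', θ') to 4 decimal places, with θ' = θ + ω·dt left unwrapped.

θ' = -0.5236 + -1.5·0.5 = -1.2736
R = v/ω = 1.25/-1.5 = -0.8333
x' = -2 + -0.8333·(sin -1.2736 − sin -0.5236) = -1.6199
y' = 4.5 − -0.8333·(cos -1.2736 − cos -0.5236) = 4.0223

(-1.6199, 4.0223, -1.2736)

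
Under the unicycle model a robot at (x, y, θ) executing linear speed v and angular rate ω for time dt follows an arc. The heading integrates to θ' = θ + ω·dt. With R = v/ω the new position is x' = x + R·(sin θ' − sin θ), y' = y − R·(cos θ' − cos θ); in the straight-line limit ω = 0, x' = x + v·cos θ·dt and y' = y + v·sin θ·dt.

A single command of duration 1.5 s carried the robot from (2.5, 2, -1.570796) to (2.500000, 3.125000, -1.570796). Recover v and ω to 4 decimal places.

Δθ = -1.570796 − -1.570796 = 0.000000
ω = Δθ/dt = 0.000000/1.5 = 0.0000
ω = 0 → v = (Δx·cos θ + Δy·sin θ)/dt = -0.7500

v = -0.7500, ω = 0.0000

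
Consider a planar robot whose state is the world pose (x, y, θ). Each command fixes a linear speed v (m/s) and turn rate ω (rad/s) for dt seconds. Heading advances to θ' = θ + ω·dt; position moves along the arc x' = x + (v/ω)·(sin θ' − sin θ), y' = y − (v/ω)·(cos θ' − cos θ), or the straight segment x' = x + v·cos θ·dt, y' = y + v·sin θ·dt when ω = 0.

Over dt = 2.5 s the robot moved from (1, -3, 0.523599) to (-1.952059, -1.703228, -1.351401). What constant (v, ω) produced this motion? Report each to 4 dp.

v = -1.5000, ω = -0.7500

Δθ = -1.351401 − 0.523599 = -1.875000
ω = Δθ/dt = -1.875000/2.5 = -0.7500
R = Δx/(sin θ' − sin θ) = 2.0000
v = R·ω = 2.0000·-0.7500 = -1.5000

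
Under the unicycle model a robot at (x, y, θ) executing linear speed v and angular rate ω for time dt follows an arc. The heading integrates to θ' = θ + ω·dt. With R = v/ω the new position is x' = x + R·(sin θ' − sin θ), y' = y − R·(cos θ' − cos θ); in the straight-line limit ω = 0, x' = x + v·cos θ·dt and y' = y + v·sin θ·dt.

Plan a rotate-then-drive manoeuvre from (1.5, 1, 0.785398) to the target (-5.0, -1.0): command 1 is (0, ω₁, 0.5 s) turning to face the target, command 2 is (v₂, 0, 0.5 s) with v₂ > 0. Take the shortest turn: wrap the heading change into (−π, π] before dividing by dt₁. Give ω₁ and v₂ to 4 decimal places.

heading to target = atan2(-1−1, -5−1.5) = -2.8431
Δθ = wrap(-2.8431 − 0.7854) = 2.6547; ω₁ = Δθ/dt₁ = 5.3094
distance = √((-5−1.5)² + (-1−1)²) = 6.8007; v₂ = distance/dt₂ = 13.6015

ω₁ = 5.3094, v₂ = 13.6015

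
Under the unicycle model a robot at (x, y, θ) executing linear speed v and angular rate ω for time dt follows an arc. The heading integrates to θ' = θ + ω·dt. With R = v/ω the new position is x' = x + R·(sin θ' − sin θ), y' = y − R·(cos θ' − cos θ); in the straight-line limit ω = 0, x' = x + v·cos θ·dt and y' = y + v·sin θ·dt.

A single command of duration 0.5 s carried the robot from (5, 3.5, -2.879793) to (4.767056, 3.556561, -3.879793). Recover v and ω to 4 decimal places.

Δθ = -3.879793 − -2.879793 = -1.000000
ω = Δθ/dt = -1.000000/0.5 = -2.0000
R = Δx/(sin θ' − sin θ) = -0.2500
v = R·ω = -0.2500·-2.0000 = 0.5000

v = 0.5000, ω = -2.0000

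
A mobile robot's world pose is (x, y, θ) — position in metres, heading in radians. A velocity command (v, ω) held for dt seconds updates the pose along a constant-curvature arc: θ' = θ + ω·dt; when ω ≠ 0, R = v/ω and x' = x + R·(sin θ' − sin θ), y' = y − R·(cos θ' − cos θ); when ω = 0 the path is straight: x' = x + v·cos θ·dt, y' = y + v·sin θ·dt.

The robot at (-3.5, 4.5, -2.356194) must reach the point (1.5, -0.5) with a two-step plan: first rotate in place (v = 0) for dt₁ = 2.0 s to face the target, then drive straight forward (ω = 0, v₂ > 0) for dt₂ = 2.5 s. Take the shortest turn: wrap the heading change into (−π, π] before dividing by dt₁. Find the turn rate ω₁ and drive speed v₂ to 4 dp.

ω₁ = 0.7854, v₂ = 2.8284

heading to target = atan2(-0.5−4.5, 1.5−-3.5) = -0.7854
Δθ = wrap(-0.7854 − -2.3562) = 1.5708; ω₁ = Δθ/dt₁ = 0.7854
distance = √((1.5−-3.5)² + (-0.5−4.5)²) = 7.0711; v₂ = distance/dt₂ = 2.8284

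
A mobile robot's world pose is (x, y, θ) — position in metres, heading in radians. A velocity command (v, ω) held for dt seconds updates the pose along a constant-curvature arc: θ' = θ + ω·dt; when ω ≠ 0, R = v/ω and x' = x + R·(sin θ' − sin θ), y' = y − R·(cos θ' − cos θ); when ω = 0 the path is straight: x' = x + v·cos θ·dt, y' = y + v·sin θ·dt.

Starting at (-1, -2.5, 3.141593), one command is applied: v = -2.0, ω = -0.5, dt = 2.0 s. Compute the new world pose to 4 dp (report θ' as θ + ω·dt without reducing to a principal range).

(2.3659, -4.3388, 2.1416)

θ' = 3.1416 + -0.5·2.0 = 2.1416
R = v/ω = -2.0/-0.5 = 4.0000
x' = -1 + 4.0000·(sin 2.1416 − sin 3.1416) = 2.3659
y' = -2.5 − 4.0000·(cos 2.1416 − cos 3.1416) = -4.3388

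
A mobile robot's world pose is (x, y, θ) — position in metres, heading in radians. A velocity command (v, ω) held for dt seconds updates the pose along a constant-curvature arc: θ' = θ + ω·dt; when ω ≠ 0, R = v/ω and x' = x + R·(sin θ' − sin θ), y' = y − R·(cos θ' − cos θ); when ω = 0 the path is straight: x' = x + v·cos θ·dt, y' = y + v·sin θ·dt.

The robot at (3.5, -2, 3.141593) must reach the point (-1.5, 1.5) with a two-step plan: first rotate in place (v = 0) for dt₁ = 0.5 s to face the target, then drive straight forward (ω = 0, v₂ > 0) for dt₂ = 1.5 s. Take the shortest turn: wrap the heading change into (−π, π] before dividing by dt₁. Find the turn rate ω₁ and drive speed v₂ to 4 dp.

heading to target = atan2(1.5−-2, -1.5−3.5) = 2.5309
Δθ = wrap(2.5309 − 3.1416) = -0.6107; ω₁ = Δθ/dt₁ = -1.2215
distance = √((-1.5−3.5)² + (1.5−-2)²) = 6.1033; v₂ = distance/dt₂ = 4.0689

ω₁ = -1.2215, v₂ = 4.0689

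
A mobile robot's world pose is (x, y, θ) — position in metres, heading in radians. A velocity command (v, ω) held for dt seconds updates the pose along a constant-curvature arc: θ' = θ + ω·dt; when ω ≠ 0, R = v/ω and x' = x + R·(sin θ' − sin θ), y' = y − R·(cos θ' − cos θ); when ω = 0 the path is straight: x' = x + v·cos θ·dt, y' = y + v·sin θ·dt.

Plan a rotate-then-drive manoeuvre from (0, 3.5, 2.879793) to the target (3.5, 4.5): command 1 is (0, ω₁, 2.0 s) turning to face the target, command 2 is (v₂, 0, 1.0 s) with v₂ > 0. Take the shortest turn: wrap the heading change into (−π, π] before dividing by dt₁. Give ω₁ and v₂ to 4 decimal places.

ω₁ = -1.3007, v₂ = 3.6401

heading to target = atan2(4.5−3.5, 3.5−0) = 0.2783
Δθ = wrap(0.2783 − 2.8798) = -2.6015; ω₁ = Δθ/dt₁ = -1.3007
distance = √((3.5−0)² + (4.5−3.5)²) = 3.6401; v₂ = distance/dt₂ = 3.6401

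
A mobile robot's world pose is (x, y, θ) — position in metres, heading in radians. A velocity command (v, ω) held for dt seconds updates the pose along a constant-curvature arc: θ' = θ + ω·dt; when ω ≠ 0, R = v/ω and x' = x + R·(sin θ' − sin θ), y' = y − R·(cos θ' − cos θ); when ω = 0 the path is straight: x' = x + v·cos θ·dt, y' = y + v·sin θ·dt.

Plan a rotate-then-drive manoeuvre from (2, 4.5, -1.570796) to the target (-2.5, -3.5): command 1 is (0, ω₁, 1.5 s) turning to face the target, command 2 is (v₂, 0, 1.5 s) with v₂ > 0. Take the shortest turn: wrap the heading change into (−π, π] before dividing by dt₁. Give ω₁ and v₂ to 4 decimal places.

heading to target = atan2(-3.5−4.5, -2.5−2) = -2.0832
Δθ = wrap(-2.0832 − -1.5708) = -0.5124; ω₁ = Δθ/dt₁ = -0.3416
distance = √((-2.5−2)² + (-3.5−4.5)²) = 9.1788; v₂ = distance/dt₂ = 6.1192

ω₁ = -0.3416, v₂ = 6.1192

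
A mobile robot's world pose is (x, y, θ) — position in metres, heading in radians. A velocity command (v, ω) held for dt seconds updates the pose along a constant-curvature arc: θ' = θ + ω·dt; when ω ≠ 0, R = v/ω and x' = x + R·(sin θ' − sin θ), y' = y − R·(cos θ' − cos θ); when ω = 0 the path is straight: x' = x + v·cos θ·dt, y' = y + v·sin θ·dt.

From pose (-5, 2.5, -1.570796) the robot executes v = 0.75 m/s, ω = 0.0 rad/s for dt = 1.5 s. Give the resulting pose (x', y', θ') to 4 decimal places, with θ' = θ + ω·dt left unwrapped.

(-5.0000, 1.3750, -1.5708)

θ' = -1.5708 + 0.0·1.5 = -1.5708
ω = 0 → straight: x' = -5 + 0.75·cos(-1.5708)·1.5 = -5.0000
y' = 2.5 + 0.75·sin(-1.5708)·1.5 = 1.3750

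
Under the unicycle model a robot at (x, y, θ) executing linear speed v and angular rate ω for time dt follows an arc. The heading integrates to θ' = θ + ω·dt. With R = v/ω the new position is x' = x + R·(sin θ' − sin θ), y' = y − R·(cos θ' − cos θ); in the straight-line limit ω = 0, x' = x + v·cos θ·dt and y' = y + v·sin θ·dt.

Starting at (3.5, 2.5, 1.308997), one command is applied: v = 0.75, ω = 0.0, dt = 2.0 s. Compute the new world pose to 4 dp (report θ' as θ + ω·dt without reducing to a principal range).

θ' = 1.3090 + 0.0·2.0 = 1.3090
ω = 0 → straight: x' = 3.5 + 0.75·cos(1.3090)·2.0 = 3.8882
y' = 2.5 + 0.75·sin(1.3090)·2.0 = 3.9489

(3.8882, 3.9489, 1.3090)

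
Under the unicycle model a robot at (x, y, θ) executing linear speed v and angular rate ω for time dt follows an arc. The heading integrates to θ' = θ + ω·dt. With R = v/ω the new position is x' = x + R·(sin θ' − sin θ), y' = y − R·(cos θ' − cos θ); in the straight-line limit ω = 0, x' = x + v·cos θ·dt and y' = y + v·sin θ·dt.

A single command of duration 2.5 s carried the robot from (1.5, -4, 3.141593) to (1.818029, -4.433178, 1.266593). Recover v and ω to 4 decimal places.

Δθ = 1.266593 − 3.141593 = -1.875000
ω = Δθ/dt = -1.875000/2.5 = -0.7500
R = −Δy/(cos θ' − cos θ) = 0.3333
v = R·ω = 0.3333·-0.7500 = -0.2500

v = -0.2500, ω = -0.7500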